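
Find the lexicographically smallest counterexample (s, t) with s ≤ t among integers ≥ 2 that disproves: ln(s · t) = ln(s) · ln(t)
Substituting (2, 2) into the claim:
LHS = ln(2 · 2) = ln(4) ≈ 1.386
RHS = ln(2) · ln(2) = ln(2)² ≈ 0.4805

Since LHS ≠ RHS, this pair disproves the claim, and no lexicographically smaller pair (s ≤ t, integers ≥ 2) does.

For instance (7, 7) is also a counterexample (LHS = ln(49) ≈ 3.892, RHS = ln(7)² ≈ 3.787), but it's lexicographically larger.

Answer: (s, t) = (2, 2)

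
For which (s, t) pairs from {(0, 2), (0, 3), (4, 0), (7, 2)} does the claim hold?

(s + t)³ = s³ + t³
(0, 2), (0, 3), (4, 0)

Testing each pair:
(0, 2): LHS = 8, RHS = 8 → holds
(0, 3): LHS = 27, RHS = 27 → holds
(4, 0): LHS = 64, RHS = 64 → holds
(7, 2): LHS = 729, RHS = 351 → fails

3 of 4 pairs satisfy the claim.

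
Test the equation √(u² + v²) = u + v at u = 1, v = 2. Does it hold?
Substituting u = 1, v = 2:

LHS = √(1² + 2²) = √(5) ≈ 2.236
RHS = 1 + 2 = 3

LHS ≠ RHS, so the equation does not hold at this point.

Answer: Fails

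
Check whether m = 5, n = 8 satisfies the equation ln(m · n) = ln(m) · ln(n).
Substituting m = 5, n = 8:

LHS = ln(5 · 8) = ln(40) ≈ 3.689
RHS = ln(5) · ln(8) ≈ 3.347

LHS ≠ RHS, so the equation does not hold at this point.

Answer: Fails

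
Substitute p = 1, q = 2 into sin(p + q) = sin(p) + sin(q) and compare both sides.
LHS = sin(1 + 2) = sin(3) ≈ 0.1411
RHS = sin(1) + sin(2) ≈ 1.751

LHS ≠ RHS (they differ by about 1.61), so the equation does not hold here.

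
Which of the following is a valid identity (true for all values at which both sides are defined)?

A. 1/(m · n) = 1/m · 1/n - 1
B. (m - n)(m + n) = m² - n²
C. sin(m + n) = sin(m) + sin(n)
B

A: fails at (2, 3) — LHS = 1/6, RHS = -5/6.
B: holds — e.g. at (3, 5), both sides equal -16.
C: fails at (1, 2) — LHS = sin(3) ≈ 0.1411, RHS = sin(1) + sin(2) ≈ 1.751.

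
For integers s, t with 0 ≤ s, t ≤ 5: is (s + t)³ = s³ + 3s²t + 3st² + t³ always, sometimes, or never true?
The identity holds for every pair in the range. For instance at (s, t) = (3, 0): both sides equal 27.

Answer: Always true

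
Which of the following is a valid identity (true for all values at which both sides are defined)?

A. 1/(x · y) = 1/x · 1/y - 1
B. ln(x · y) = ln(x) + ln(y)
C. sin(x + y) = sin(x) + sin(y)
B

A: fails at (2, 2) — LHS = 1/4, RHS = -3/4.
B: holds — e.g. at (1, 3), both sides equal ln(3) ≈ 1.099.
C: fails at (5, 5) — LHS = sin(10) ≈ -0.544, RHS = 2·sin(5) ≈ -1.918.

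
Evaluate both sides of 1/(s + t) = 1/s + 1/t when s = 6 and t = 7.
LHS = 1/(6 + 7) = 1/13
RHS = 1/6 + 1/7 = 13/42

LHS ≠ RHS, so the equation does not hold here.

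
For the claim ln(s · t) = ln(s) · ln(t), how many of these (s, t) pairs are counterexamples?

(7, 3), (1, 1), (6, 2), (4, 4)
3

Testing each pair:
(7, 3): LHS = ln(21) ≈ 3.045, RHS = ln(3)·ln(7) ≈ 2.138 → counterexample
(1, 1): LHS = 0, RHS = 0 → satisfies claim
(6, 2): LHS = ln(12) ≈ 2.485, RHS = ln(2)·ln(6) ≈ 1.242 → counterexample
(4, 4): LHS = ln(16) ≈ 2.773, RHS = ln(4)² ≈ 1.922 → counterexample

That makes 3 counterexamples.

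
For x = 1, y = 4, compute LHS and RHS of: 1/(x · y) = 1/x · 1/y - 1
LHS = 1/(1 · 4) = 1/4
RHS = 1/1 · 1/4 - 1 = -3/4

LHS ≠ RHS, so the equation does not hold here.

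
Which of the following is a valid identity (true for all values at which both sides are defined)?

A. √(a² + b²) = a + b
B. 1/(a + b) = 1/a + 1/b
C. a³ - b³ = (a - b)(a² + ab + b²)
A: fails at (2, 4) — LHS = 2·√(5) ≈ 4.472, RHS = 6.
B: fails at (1, 5) — LHS = 1/6, RHS = 6/5.
C: holds — e.g. at (2, 3), both sides equal -19.

Answer: C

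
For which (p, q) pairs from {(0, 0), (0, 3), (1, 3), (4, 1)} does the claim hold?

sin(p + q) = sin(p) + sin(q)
Testing each pair:
(0, 0): LHS = 0, RHS = 0 → holds
(0, 3): LHS = sin(3) ≈ 0.1411, RHS = sin(3) ≈ 0.1411 → holds
(1, 3): LHS = sin(4) ≈ -0.7568, RHS = sin(3) + sin(1) ≈ 0.9826 → fails
(4, 1): LHS = sin(5) ≈ -0.9589, RHS = sin(4) + sin(1) ≈ 0.08467 → fails

2 of 4 pairs satisfy the claim.

Answer: (0, 0), (0, 3)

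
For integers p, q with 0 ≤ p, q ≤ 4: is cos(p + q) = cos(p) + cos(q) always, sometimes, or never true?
Never true

The claim fails for every pair in the range. For instance at (p, q) = (3, 0): LHS = cos(3) ≈ -0.99, RHS = cos(3) + 1 ≈ 0.01001.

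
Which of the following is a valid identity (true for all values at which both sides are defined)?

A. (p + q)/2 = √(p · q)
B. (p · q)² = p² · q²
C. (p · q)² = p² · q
B

A: fails at (2, 7) — LHS = 9/2, RHS = √(14) ≈ 3.742.
B: holds — e.g. at (3, 3), both sides equal 81.
C: fails at (4, 5) — LHS = 400, RHS = 80.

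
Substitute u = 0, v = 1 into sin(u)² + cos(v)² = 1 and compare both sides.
LHS = sin(0)² + cos(1)² = cos(1)² ≈ 0.2919
RHS = 1

LHS ≠ RHS (they differ by about 0.7081), so the equation does not hold here.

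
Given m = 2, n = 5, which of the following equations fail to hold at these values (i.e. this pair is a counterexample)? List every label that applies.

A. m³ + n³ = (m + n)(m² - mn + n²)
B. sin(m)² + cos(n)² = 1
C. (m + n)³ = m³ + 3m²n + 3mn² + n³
Evaluating each claim at the given values:
A. LHS = 133, RHS = 133 → holds here (LHS = RHS)
B. LHS = cos(5)² + sin(2)² ≈ 0.9073, RHS = 1 → fails here (LHS ≠ RHS)
C. LHS = 343, RHS = 343 → holds here (LHS = RHS)

Answer: B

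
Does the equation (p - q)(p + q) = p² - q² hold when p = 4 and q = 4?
Holds

Substituting p = 4, q = 4:

LHS = (4 - 4)(4 + 4) = 0
RHS = 4² - 4² = 0

LHS = RHS, so the equation holds at this point.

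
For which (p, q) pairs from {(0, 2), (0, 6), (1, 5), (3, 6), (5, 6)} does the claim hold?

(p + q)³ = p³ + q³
Testing each pair:
(0, 2): LHS = 8, RHS = 8 → holds
(0, 6): LHS = 216, RHS = 216 → holds
(1, 5): LHS = 216, RHS = 126 → fails
(3, 6): LHS = 729, RHS = 243 → fails
(5, 6): LHS = 1331, RHS = 341 → fails

2 of 5 pairs satisfy the claim.

Answer: (0, 2), (0, 6)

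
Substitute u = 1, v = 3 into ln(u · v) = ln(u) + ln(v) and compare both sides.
LHS = ln(1 · 3) = ln(3) ≈ 1.099
RHS = ln(1) + ln(3) = ln(3) ≈ 1.099

LHS = RHS: the two sides agree.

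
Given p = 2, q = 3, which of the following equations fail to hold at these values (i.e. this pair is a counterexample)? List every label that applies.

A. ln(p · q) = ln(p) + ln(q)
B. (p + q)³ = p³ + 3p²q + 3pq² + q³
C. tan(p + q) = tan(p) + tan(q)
Evaluating each claim at the given values:
A. LHS = ln(6) ≈ 1.792, RHS = ln(2) + ln(3) ≈ 1.792 → holds here (LHS = RHS)
B. LHS = 125, RHS = 125 → holds here (LHS = RHS)
C. LHS = tan(5) ≈ -3.381, RHS = tan(2) + tan(3) ≈ -2.328 → fails here (LHS ≠ RHS)

Answer: C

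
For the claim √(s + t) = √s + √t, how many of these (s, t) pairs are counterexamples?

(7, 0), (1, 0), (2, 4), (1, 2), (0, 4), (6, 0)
Testing each pair:
(7, 0): LHS = √(7) ≈ 2.646, RHS = √(7) ≈ 2.646 → satisfies claim
(1, 0): LHS = 1, RHS = 1 → satisfies claim
(2, 4): LHS = √(6) ≈ 2.449, RHS = √(2) + 2 ≈ 3.414 → counterexample
(1, 2): LHS = √(3) ≈ 1.732, RHS = 1 + √(2) ≈ 2.414 → counterexample
(0, 4): LHS = 2, RHS = 2 → satisfies claim
(6, 0): LHS = √(6) ≈ 2.449, RHS = √(6) ≈ 2.449 → satisfies claim

That makes 2 counterexamples.

Answer: 2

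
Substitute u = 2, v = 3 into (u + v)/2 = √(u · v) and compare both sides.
LHS = (2 + 3)/2 = 5/2
RHS = √(2 · 3) = √(6) ≈ 2.449

LHS ≠ RHS (they differ by about 0.05051), so the equation does not hold here.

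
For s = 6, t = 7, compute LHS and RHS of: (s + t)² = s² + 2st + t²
LHS = (6 + 7)² = 169
RHS = 6² + 2·6·7 + 7² = 169

LHS = RHS: the two sides agree.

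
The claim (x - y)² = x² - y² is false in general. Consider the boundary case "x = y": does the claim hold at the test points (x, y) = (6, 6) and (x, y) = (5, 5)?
At (6, 6): LHS = 0, RHS = 0 → equal
At (5, 5): LHS = 0, RHS = 0 → equal

So the claim does hold at both of these boundary points, even though it is not an identity.

Answer: Yes, holds at both test points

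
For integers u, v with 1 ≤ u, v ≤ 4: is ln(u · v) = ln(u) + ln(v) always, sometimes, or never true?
Always true

The identity holds for every pair in the range. For instance at (u, v) = (1, 4): both sides equal ln(4) ≈ 1.386.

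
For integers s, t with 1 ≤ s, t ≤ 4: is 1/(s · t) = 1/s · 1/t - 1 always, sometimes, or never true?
The claim fails for every pair in the range. For instance at (s, t) = (1, 1): LHS = 1, RHS = 0.

Answer: Never true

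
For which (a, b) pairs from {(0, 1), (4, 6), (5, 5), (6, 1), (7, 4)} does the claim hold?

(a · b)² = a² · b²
All pairs

Testing each pair:
(0, 1): LHS = 0, RHS = 0 → holds
(4, 6): LHS = 576, RHS = 576 → holds
(5, 5): LHS = 625, RHS = 625 → holds
(6, 1): LHS = 36, RHS = 36 → holds
(7, 4): LHS = 784, RHS = 784 → holds

Every pair satisfies the claim.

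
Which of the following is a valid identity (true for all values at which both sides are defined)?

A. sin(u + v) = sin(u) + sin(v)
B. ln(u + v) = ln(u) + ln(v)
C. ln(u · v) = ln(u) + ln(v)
A: fails at (4, 5) — LHS = sin(9) ≈ 0.4121, RHS = sin(5) + sin(4) ≈ -1.716.
B: fails at (5, 8) — LHS = ln(13) ≈ 2.565, RHS = ln(5) + ln(8) ≈ 3.689.
C: holds — e.g. at (4, 5), both sides equal ln(20) ≈ 2.996.

Answer: C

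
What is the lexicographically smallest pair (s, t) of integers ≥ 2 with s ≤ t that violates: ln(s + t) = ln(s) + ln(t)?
At (2, 2): both sides equal ln(4) ≈ 1.386, so it holds there.

Substituting (2, 3) into the claim:
LHS = ln(2 + 3) = ln(5) ≈ 1.609
RHS = ln(2) + ln(3) ≈ 1.792

Since LHS ≠ RHS, this pair disproves the claim, and no lexicographically smaller pair (s ≤ t, integers ≥ 2) does.

For instance (6, 8) is also a counterexample (LHS = ln(14) ≈ 2.639, RHS = ln(6) + ln(8) ≈ 3.871), but it's lexicographically larger.

Answer: (s, t) = (2, 3)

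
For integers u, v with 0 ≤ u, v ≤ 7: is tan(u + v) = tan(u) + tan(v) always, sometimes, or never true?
It holds at (u, v) = (2, 0) (both sides equal tan(2) ≈ -2.185), but fails at (u, v) = (3, 7) (LHS = tan(10) ≈ 0.6484, RHS = tan(3) + tan(7) ≈ 0.7289).

Answer: Sometimes true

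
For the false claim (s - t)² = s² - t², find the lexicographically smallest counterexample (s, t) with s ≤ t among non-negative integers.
At (0, 0): both sides equal 0, so it holds there.

Substituting (0, 1) into the claim:
LHS = (0 - 1)² = 1
RHS = 0² - 1² = -1

Since LHS ≠ RHS, this pair disproves the claim, and no lexicographically smaller pair (s ≤ t, non-negative integers) does.

For instance (0, 2) is also a counterexample (LHS = 4, RHS = -4), but it's lexicographically larger.

Answer: (s, t) = (0, 1)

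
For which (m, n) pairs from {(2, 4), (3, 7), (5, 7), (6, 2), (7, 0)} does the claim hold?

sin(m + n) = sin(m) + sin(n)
(7, 0)

Testing each pair:
(2, 4): LHS = sin(6) ≈ -0.2794, RHS = sin(4) + sin(2) ≈ 0.1525 → fails
(3, 7): LHS = sin(10) ≈ -0.544, RHS = sin(3) + sin(7) ≈ 0.7981 → fails
(5, 7): LHS = sin(12) ≈ -0.5366, RHS = sin(5) + sin(7) ≈ -0.3019 → fails
(6, 2): LHS = sin(8) ≈ 0.9894, RHS = sin(6) + sin(2) ≈ 0.6299 → fails
(7, 0): LHS = sin(7) ≈ 0.657, RHS = sin(7) ≈ 0.657 → holds

1 of 5 pairs satisfies the claim.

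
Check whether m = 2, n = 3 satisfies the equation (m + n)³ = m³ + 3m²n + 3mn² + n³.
Holds

Substituting m = 2, n = 3:

LHS = (2 + 3)³ = 125
RHS = 2³ + 3·2²·3 + 3·2·3² + 3³ = 125

LHS = RHS, so the equation holds at this point.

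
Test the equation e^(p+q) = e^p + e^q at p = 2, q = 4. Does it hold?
Fails

Substituting p = 2, q = 4:

LHS = e^(2+4) = e^6 ≈ 403.4
RHS = e^2 + e^4 ≈ 61.99

LHS ≠ RHS, so the equation does not hold at this point.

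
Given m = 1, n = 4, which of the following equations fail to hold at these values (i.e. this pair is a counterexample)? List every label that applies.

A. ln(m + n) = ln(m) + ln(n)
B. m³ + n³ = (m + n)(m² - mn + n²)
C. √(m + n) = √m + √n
A, C

Evaluating each claim at the given values:
A. LHS = ln(5) ≈ 1.609, RHS = ln(4) ≈ 1.386 → fails here (LHS ≠ RHS)
B. LHS = 65, RHS = 65 → holds here (LHS = RHS)
C. LHS = √(5) ≈ 2.236, RHS = 3 → fails here (LHS ≠ RHS)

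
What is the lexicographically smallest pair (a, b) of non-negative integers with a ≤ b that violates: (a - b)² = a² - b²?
(a, b) = (0, 1)

Substituting (0, 1) into the claim:
LHS = (0 - 1)² = 1
RHS = 0² - 1² = -1

Since LHS ≠ RHS, this pair disproves the claim, and no lexicographically smaller pair (a ≤ b, non-negative integers) does.

For instance (2, 7) is also a counterexample (LHS = 25, RHS = -45), but it's lexicographically larger.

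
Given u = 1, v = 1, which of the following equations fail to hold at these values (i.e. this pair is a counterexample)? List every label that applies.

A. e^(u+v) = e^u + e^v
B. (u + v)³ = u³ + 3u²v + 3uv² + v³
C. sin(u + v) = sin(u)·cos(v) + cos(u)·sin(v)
A

Evaluating each claim at the given values:
A. LHS = e^2 ≈ 7.389, RHS = 2·e ≈ 5.437 → fails here (LHS ≠ RHS)
B. LHS = 8, RHS = 8 → holds here (LHS = RHS)
C. LHS = sin(2) ≈ 0.9093, RHS = 2·sin(1)·cos(1) ≈ 0.9093 → holds here (LHS = RHS)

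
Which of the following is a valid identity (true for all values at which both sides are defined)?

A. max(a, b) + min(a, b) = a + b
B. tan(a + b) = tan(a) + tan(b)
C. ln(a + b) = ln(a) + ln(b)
A: holds — e.g. at (5, 5), both sides equal 10.
B: fails at (4, 5) — LHS = tan(9) ≈ -0.4523, RHS = tan(5) + tan(4) ≈ -2.223.
C: fails at (2, 7) — LHS = ln(9) ≈ 2.197, RHS = ln(2) + ln(7) ≈ 2.639.

Answer: A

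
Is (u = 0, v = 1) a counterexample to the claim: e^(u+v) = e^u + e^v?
Yes

Substituting u = 0, v = 1:
LHS = e^(0+1) = e ≈ 2.718
RHS = e^0 + e^1 = 1 + e ≈ 3.718

Since LHS ≠ RHS, this pair disproves the claim.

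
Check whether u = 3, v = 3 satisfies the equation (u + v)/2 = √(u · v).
Holds

Substituting u = 3, v = 3:

LHS = (3 + 3)/2 = 3
RHS = √(3 · 3) = 3

LHS = RHS, so the equation holds at this point.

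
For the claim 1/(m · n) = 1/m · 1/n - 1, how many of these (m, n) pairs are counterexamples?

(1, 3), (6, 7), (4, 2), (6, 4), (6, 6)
Testing each pair:
(1, 3): LHS = 1/3, RHS = -2/3 → counterexample
(6, 7): LHS = 1/42, RHS = -41/42 → counterexample
(4, 2): LHS = 1/8, RHS = -7/8 → counterexample
(6, 4): LHS = 1/24, RHS = -23/24 → counterexample
(6, 6): LHS = 1/36, RHS = -35/36 → counterexample

That makes 5 counterexamples.

Answer: 5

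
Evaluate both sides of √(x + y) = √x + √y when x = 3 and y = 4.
LHS = √(3 + 4) = √(7) ≈ 2.646
RHS = √3 + √4 = √(3) + 2 ≈ 3.732

LHS ≠ RHS (they differ by about 1.086), so the equation does not hold here.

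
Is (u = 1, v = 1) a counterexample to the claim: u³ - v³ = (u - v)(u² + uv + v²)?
Substituting u = 1, v = 1:
LHS = 1³ - 1³ = 0
RHS = (1 - 1)(1² + 1·1 + 1²) = 0

The sides agree, so this pair does not disprove the claim.

Answer: No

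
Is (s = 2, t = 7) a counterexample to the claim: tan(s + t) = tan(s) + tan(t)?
Substituting s = 2, t = 7:
LHS = tan(2 + 7) = tan(9) ≈ -0.4523
RHS = tan(2) + tan(7) ≈ -1.314

Since LHS ≠ RHS, this pair disproves the claim.

Answer: Yes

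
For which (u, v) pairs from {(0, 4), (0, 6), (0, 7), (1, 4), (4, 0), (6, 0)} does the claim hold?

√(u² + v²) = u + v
Testing each pair:
(0, 4): LHS = 4, RHS = 4 → holds
(0, 6): LHS = 6, RHS = 6 → holds
(0, 7): LHS = 7, RHS = 7 → holds
(1, 4): LHS = √(17) ≈ 4.123, RHS = 5 → fails
(4, 0): LHS = 4, RHS = 4 → holds
(6, 0): LHS = 6, RHS = 6 → holds

5 of 6 pairs satisfy the claim.

Answer: (0, 4), (0, 6), (0, 7), (4, 0), (6, 0)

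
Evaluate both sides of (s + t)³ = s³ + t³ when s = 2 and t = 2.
LHS = (2 + 2)³ = 64
RHS = 2³ + 2³ = 16

LHS ≠ RHS, so the equation does not hold here.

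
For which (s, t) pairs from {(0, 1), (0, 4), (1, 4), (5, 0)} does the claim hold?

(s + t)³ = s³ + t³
Testing each pair:
(0, 1): LHS = 1, RHS = 1 → holds
(0, 4): LHS = 64, RHS = 64 → holds
(1, 4): LHS = 125, RHS = 65 → fails
(5, 0): LHS = 125, RHS = 125 → holds

3 of 4 pairs satisfy the claim.

Answer: (0, 1), (0, 4), (5, 0)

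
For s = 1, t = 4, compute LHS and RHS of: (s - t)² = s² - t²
LHS = (1 - 4)² = 9
RHS = 1² - 4² = -15

LHS ≠ RHS, so the equation does not hold here.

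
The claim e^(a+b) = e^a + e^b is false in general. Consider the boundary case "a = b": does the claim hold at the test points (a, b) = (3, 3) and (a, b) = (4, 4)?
No, fails at both test points

At (3, 3): LHS = e^6 ≈ 403.4 ≠ RHS = 2·e^3 ≈ 40.17
At (4, 4): LHS = e^8 ≈ 2981 ≠ RHS = 2·e^4 ≈ 109.2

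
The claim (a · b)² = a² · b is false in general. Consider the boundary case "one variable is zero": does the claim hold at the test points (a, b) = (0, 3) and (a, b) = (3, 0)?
At (0, 3): LHS = 0, RHS = 0 → equal
At (3, 0): LHS = 0, RHS = 0 → equal

So the claim does hold at both of these boundary points, even though it is not an identity.

Answer: Yes, holds at both test points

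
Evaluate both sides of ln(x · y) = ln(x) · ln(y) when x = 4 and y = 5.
LHS = ln(4 · 5) = ln(20) ≈ 2.996
RHS = ln(4) · ln(5) ≈ 2.231

LHS ≠ RHS (they differ by about 0.7646), so the equation does not hold here.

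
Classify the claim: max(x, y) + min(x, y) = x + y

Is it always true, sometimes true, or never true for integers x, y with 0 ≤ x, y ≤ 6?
The identity holds for every pair in the range. For instance at (x, y) = (3, 4): both sides equal 7.

Answer: Always true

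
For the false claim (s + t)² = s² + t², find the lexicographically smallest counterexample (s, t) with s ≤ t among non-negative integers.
At (0, 6): both sides equal 36, so it holds there.
At (0, 7): both sides equal 49, so it holds there.

Substituting (1, 1) into the claim:
LHS = (1 + 1)² = 4
RHS = 1² + 1² = 2

Since LHS ≠ RHS, this pair disproves the claim, and no lexicographically smaller pair (s ≤ t, non-negative integers) does.

For instance (2, 3) is also a counterexample (LHS = 25, RHS = 13), but it's lexicographically larger.

Answer: (s, t) = (1, 1)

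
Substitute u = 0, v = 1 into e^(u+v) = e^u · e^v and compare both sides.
LHS = e^(0+1) = e ≈ 2.718
RHS = e^0 · e^1 = e ≈ 2.718

LHS = RHS: the two sides agree.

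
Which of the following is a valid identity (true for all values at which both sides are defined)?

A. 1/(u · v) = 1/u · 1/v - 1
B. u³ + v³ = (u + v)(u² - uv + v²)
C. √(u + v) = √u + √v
A: fails at (2, 5) — LHS = 1/10, RHS = -9/10.
B: holds — e.g. at (4, 6), both sides equal 280.
C: fails at (4, 6) — LHS = √(10) ≈ 3.162, RHS = 2 + √(6) ≈ 4.449.

Answer: B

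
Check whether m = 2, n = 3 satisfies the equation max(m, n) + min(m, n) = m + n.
Holds

Substituting m = 2, n = 3:

LHS = max(2, 3) + min(2, 3) = 5
RHS = 2 + 3 = 5

LHS = RHS, so the equation holds at this point.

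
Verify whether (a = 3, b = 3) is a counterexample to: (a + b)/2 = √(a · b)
Substituting a = 3, b = 3:
LHS = (3 + 3)/2 = 3
RHS = √(3 · 3) = 3

The sides agree, so this pair does not disprove the claim.

Answer: No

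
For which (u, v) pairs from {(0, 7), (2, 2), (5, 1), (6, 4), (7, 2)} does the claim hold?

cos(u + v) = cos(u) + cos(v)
Testing each pair:
(0, 7): LHS = cos(7) ≈ 0.7539, RHS = cos(7) + 1 ≈ 1.754 → fails
(2, 2): LHS = cos(4) ≈ -0.6536, RHS = 2·cos(2) ≈ -0.8323 → fails
(5, 1): LHS = cos(6) ≈ 0.9602, RHS = cos(5) + cos(1) ≈ 0.824 → fails
(6, 4): LHS = cos(10) ≈ -0.8391, RHS = cos(4) + cos(6) ≈ 0.3065 → fails
(7, 2): LHS = cos(9) ≈ -0.9111, RHS = cos(2) + cos(7) ≈ 0.3378 → fails

No pair satisfies the claim.

Answer: None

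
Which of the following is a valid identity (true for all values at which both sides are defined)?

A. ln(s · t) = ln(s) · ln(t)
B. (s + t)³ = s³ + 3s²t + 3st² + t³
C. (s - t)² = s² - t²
B

A: fails at (3, 7) — LHS = ln(21) ≈ 3.045, RHS = ln(3)·ln(7) ≈ 2.138.
B: holds — e.g. at (1, 5), both sides equal 216.
C: fails at (4, 6) — LHS = 4, RHS = -20.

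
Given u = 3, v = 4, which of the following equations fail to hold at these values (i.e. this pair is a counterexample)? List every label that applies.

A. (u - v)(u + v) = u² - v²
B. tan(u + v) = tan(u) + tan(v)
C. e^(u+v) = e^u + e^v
B, C

Evaluating each claim at the given values:
A. LHS = -7, RHS = -7 → holds here (LHS = RHS)
B. LHS = tan(7) ≈ 0.8714, RHS = tan(3) + tan(4) ≈ 1.015 → fails here (LHS ≠ RHS)
C. LHS = e^7 ≈ 1097, RHS = e^3 + e^4 ≈ 74.68 → fails here (LHS ≠ RHS)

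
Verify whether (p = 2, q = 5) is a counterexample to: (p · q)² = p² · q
Yes

Substituting p = 2, q = 5:
LHS = (2 · 5)² = 100
RHS = 2² · 5 = 20

Since LHS ≠ RHS, this pair disproves the claim.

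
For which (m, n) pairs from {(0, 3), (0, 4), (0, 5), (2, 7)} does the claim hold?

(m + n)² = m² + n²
(0, 3), (0, 4), (0, 5)

Testing each pair:
(0, 3): LHS = 9, RHS = 9 → holds
(0, 4): LHS = 16, RHS = 16 → holds
(0, 5): LHS = 25, RHS = 25 → holds
(2, 7): LHS = 81, RHS = 53 → fails

3 of 4 pairs satisfy the claim.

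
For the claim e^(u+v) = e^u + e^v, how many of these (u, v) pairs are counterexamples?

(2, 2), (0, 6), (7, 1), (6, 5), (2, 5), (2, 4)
Testing each pair:
(2, 2): LHS = e^4 ≈ 54.6, RHS = 2·e^2 ≈ 14.78 → counterexample
(0, 6): LHS = e^6 ≈ 403.4, RHS = 1 + e^6 ≈ 404.4 → counterexample
(7, 1): LHS = e^8 ≈ 2981, RHS = e + e^7 ≈ 1099 → counterexample
(6, 5): LHS = e^11 ≈ 59874.1, RHS = e^5 + e^6 ≈ 551.8 → counterexample
(2, 5): LHS = e^7 ≈ 1097, RHS = e^2 + e^5 ≈ 155.8 → counterexample
(2, 4): LHS = e^6 ≈ 403.4, RHS = e^2 + e^4 ≈ 61.99 → counterexample

That makes 6 counterexamples.

Answer: 6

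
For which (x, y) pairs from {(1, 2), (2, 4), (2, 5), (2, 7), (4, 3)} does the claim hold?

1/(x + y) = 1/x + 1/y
Testing each pair:
(1, 2): LHS = 1/3, RHS = 3/2 → fails
(2, 4): LHS = 1/6, RHS = 3/4 → fails
(2, 5): LHS = 1/7, RHS = 7/10 → fails
(2, 7): LHS = 1/9, RHS = 9/14 → fails
(4, 3): LHS = 1/7, RHS = 7/12 → fails

No pair satisfies the claim.

Answer: None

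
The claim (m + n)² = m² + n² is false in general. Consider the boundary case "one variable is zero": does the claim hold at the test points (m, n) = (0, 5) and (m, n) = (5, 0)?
Yes, holds at both test points

At (0, 5): LHS = 25, RHS = 25 → equal
At (5, 0): LHS = 25, RHS = 25 → equal

So the claim does hold at both of these boundary points, even though it is not an identity.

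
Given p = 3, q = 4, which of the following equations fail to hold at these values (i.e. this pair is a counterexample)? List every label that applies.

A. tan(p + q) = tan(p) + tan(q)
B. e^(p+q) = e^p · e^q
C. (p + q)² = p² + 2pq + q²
A

Evaluating each claim at the given values:
A. LHS = tan(7) ≈ 0.8714, RHS = tan(3) + tan(4) ≈ 1.015 → fails here (LHS ≠ RHS)
B. LHS = e^7 ≈ 1097, RHS = e^7 ≈ 1097 → holds here (LHS = RHS)
C. LHS = 49, RHS = 49 → holds here (LHS = RHS)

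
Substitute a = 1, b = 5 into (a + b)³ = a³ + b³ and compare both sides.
LHS = (1 + 5)³ = 216
RHS = 1³ + 5³ = 126

LHS ≠ RHS, so the equation does not hold here.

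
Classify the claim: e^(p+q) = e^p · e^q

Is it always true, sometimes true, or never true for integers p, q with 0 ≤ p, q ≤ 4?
Always true

The identity holds for every pair in the range. For instance at (p, q) = (2, 0): both sides equal e^2 ≈ 7.389.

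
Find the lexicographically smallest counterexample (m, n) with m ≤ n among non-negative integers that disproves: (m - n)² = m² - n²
(m, n) = (0, 1)

At (0, 0): both sides equal 0, so it holds there.

Substituting (0, 1) into the claim:
LHS = (0 - 1)² = 1
RHS = 0² - 1² = -1

Since LHS ≠ RHS, this pair disproves the claim, and no lexicographically smaller pair (m ≤ n, non-negative integers) does.

For instance (3, 6) is also a counterexample (LHS = 9, RHS = -27), but it's lexicographically larger.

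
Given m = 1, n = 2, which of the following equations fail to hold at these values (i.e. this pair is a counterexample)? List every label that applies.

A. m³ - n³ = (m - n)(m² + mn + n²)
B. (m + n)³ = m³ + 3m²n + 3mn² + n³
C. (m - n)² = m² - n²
C

Evaluating each claim at the given values:
A. LHS = -7, RHS = -7 → holds here (LHS = RHS)
B. LHS = 27, RHS = 27 → holds here (LHS = RHS)
C. LHS = 1, RHS = -3 → fails here (LHS ≠ RHS)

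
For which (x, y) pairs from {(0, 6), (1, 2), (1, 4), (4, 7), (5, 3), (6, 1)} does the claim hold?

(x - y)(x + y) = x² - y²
All pairs

Testing each pair:
(0, 6): LHS = -36, RHS = -36 → holds
(1, 2): LHS = -3, RHS = -3 → holds
(1, 4): LHS = -15, RHS = -15 → holds
(4, 7): LHS = -33, RHS = -33 → holds
(5, 3): LHS = 16, RHS = 16 → holds
(6, 1): LHS = 35, RHS = 35 → holds

Every pair satisfies the claim.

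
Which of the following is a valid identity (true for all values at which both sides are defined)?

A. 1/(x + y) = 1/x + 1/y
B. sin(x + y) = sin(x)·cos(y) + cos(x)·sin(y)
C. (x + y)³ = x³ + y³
B

A: fails at (2, 5) — LHS = 1/7, RHS = 7/10.
B: holds — e.g. at (0, 1), both sides equal sin(1) ≈ 0.8415.
C: fails at (4, 5) — LHS = 729, RHS = 189.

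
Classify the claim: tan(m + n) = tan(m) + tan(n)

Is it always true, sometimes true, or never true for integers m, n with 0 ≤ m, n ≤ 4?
It holds at (m, n) = (0, 4) (both sides equal tan(4) ≈ 1.158), but fails at (m, n) = (3, 1) (LHS = tan(4) ≈ 1.158, RHS = tan(3) + tan(1) ≈ 1.415).

Answer: Sometimes true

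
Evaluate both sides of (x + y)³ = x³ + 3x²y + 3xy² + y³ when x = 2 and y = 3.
LHS = (2 + 3)³ = 125
RHS = 2³ + 3·2²·3 + 3·2·3² + 3³ = 125

LHS = RHS: the two sides agree.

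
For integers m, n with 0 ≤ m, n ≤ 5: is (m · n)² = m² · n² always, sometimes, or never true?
The identity holds for every pair in the range. For instance at (m, n) = (2, 2): both sides equal 16.

Answer: Always true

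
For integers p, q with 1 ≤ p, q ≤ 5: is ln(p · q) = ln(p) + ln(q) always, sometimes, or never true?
The identity holds for every pair in the range. For instance at (p, q) = (3, 1): both sides equal ln(3) ≈ 1.099.

Answer: Always true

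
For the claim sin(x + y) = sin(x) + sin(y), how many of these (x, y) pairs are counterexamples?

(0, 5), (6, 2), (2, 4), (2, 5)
Testing each pair:
(0, 5): LHS = sin(5) ≈ -0.9589, RHS = sin(5) ≈ -0.9589 → satisfies claim
(6, 2): LHS = sin(8) ≈ 0.9894, RHS = sin(6) + sin(2) ≈ 0.6299 → counterexample
(2, 4): LHS = sin(6) ≈ -0.2794, RHS = sin(4) + sin(2) ≈ 0.1525 → counterexample
(2, 5): LHS = sin(7) ≈ 0.657, RHS = sin(5) + sin(2) ≈ -0.04963 → counterexample

That makes 3 counterexamples.

Answer: 3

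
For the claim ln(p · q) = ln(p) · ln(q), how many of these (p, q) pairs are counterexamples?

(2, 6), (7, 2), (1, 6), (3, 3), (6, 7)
Testing each pair:
(2, 6): LHS = ln(12) ≈ 2.485, RHS = ln(2)·ln(6) ≈ 1.242 → counterexample
(7, 2): LHS = ln(14) ≈ 2.639, RHS = ln(2)·ln(7) ≈ 1.349 → counterexample
(1, 6): LHS = ln(6) ≈ 1.792, RHS = 0 → counterexample
(3, 3): LHS = ln(9) ≈ 2.197, RHS = ln(3)² ≈ 1.207 → counterexample
(6, 7): LHS = ln(42) ≈ 3.738, RHS = ln(6)·ln(7) ≈ 3.487 → counterexample

That makes 5 counterexamples.

Answer: 5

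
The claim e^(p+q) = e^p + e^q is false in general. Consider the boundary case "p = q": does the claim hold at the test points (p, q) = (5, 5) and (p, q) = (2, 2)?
At (5, 5): LHS = e^10 ≈ 22026.5 ≠ RHS = 2·e^5 ≈ 296.8
At (2, 2): LHS = e^4 ≈ 54.6 ≠ RHS = 2·e^2 ≈ 14.78

Answer: No, fails at both test points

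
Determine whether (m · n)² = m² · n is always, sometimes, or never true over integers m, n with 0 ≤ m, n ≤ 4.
Sometimes true

It holds at (m, n) = (0, 4) (both sides equal 0), but fails at (m, n) = (1, 3) (LHS = 9, RHS = 3).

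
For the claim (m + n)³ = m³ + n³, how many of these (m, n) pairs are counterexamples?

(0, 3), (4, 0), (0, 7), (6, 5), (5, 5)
2

Testing each pair:
(0, 3): LHS = 27, RHS = 27 → satisfies claim
(4, 0): LHS = 64, RHS = 64 → satisfies claim
(0, 7): LHS = 343, RHS = 343 → satisfies claim
(6, 5): LHS = 1331, RHS = 341 → counterexample
(5, 5): LHS = 1000, RHS = 250 → counterexample

That makes 2 counterexamples.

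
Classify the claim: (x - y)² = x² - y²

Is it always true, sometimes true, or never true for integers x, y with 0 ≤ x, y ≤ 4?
Sometimes true

It holds at (x, y) = (2, 2) (both sides equal 0), but fails at (x, y) = (3, 4) (LHS = 1, RHS = -7).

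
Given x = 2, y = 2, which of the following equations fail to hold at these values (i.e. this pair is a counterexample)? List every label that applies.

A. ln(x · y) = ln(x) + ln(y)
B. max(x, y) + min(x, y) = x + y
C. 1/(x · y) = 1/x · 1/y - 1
Evaluating each claim at the given values:
A. LHS = ln(4) ≈ 1.386, RHS = 2·ln(2) ≈ 1.386 → holds here (LHS = RHS)
B. LHS = 4, RHS = 4 → holds here (LHS = RHS)
C. LHS = 1/4, RHS = -3/4 → fails here (LHS ≠ RHS)

Answer: C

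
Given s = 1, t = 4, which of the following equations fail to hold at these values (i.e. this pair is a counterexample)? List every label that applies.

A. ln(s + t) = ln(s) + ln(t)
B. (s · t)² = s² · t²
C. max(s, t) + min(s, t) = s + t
A

Evaluating each claim at the given values:
A. LHS = ln(5) ≈ 1.609, RHS = ln(4) ≈ 1.386 → fails here (LHS ≠ RHS)
B. LHS = 16, RHS = 16 → holds here (LHS = RHS)
C. LHS = 5, RHS = 5 → holds here (LHS = RHS)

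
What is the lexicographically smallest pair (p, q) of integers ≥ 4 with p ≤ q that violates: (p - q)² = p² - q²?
(p, q) = (4, 5)

Substituting (4, 5) into the claim:
LHS = (4 - 5)² = 1
RHS = 4² - 5² = -9

Since LHS ≠ RHS, this pair disproves the claim, and no lexicographically smaller pair (p ≤ q, integers ≥ 4) does.

For instance (7, 9) is also a counterexample (LHS = 4, RHS = -32), but it's lexicographically larger.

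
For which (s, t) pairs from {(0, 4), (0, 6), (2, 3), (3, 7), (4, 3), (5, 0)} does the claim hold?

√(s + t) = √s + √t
(0, 4), (0, 6), (5, 0)

Testing each pair:
(0, 4): LHS = 2, RHS = 2 → holds
(0, 6): LHS = √(6) ≈ 2.449, RHS = √(6) ≈ 2.449 → holds
(2, 3): LHS = √(5) ≈ 2.236, RHS = √(2) + √(3) ≈ 3.146 → fails
(3, 7): LHS = √(10) ≈ 3.162, RHS = √(3) + √(7) ≈ 4.378 → fails
(4, 3): LHS = √(7) ≈ 2.646, RHS = √(3) + 2 ≈ 3.732 → fails
(5, 0): LHS = √(5) ≈ 2.236, RHS = √(5) ≈ 2.236 → holds

3 of 6 pairs satisfy the claim.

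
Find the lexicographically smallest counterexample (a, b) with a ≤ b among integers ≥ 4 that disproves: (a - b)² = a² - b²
(a, b) = (4, 5)

Substituting (4, 5) into the claim:
LHS = (4 - 5)² = 1
RHS = 4² - 5² = -9

Since LHS ≠ RHS, this pair disproves the claim, and no lexicographically smaller pair (a ≤ b, integers ≥ 4) does.

For instance (7, 10) is also a counterexample (LHS = 9, RHS = -51), but it's lexicographically larger.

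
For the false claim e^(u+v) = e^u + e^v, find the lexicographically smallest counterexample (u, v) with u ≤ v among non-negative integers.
(u, v) = (0, 0)

Substituting (0, 0) into the claim:
LHS = e^(0+0) = 1
RHS = e^0 + e^0 = 2

Since LHS ≠ RHS, this pair disproves the claim, and no lexicographically smaller pair (u ≤ v, non-negative integers) does.

For instance (0, 5) is also a counterexample (LHS = e^5 ≈ 148.4, RHS = 1 + e^5 ≈ 149.4), but it's lexicographically larger.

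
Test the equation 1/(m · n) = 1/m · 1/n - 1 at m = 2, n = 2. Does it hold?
Fails

Substituting m = 2, n = 2:

LHS = 1/(2 · 2) = 1/4
RHS = 1/2 · 1/2 - 1 = -3/4

LHS ≠ RHS, so the equation does not hold at this point.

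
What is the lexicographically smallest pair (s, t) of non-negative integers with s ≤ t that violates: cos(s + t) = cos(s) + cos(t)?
Substituting (0, 0) into the claim:
LHS = cos(0 + 0) = 1
RHS = cos(0) + cos(0) = 2

Since LHS ≠ RHS, this pair disproves the claim, and no lexicographically smaller pair (s ≤ t, non-negative integers) does.

For instance (1, 4) is also a counterexample (LHS = cos(5) ≈ 0.2837, RHS = cos(4) + cos(1) ≈ -0.1133), but it's lexicographically larger.

Answer: (s, t) = (0, 0)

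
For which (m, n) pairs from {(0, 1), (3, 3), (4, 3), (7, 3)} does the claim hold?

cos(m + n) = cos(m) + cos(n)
Testing each pair:
(0, 1): LHS = cos(1) ≈ 0.5403, RHS = cos(1) + 1 ≈ 1.54 → fails
(3, 3): LHS = cos(6) ≈ 0.9602, RHS = 2·cos(3) ≈ -1.98 → fails
(4, 3): LHS = cos(7) ≈ 0.7539, RHS = cos(3) + cos(4) ≈ -1.644 → fails
(7, 3): LHS = cos(10) ≈ -0.8391, RHS = cos(3) + cos(7) ≈ -0.2361 → fails

No pair satisfies the claim.

Answer: None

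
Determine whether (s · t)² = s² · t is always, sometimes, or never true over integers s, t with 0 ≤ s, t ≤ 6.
Sometimes true

It holds at (s, t) = (1, 0) (both sides equal 0), but fails at (s, t) = (3, 4) (LHS = 144, RHS = 36).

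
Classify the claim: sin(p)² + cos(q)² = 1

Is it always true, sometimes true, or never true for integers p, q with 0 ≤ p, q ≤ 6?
Sometimes true

It holds at (p, q) = (4, 4) (both sides equal 1), but fails at (p, q) = (0, 4) (LHS = cos(4)² ≈ 0.4272, RHS = 1).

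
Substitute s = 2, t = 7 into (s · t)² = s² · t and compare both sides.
LHS = (2 · 7)² = 196
RHS = 2² · 7 = 28

LHS ≠ RHS, so the equation does not hold here.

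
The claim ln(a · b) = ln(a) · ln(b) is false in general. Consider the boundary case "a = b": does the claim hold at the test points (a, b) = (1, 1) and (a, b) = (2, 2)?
Only at (1, 1)

At (1, 1): LHS = 0, RHS = 0 → equal
At (2, 2): LHS = ln(4) ≈ 1.386 ≠ RHS = ln(2)² ≈ 0.4805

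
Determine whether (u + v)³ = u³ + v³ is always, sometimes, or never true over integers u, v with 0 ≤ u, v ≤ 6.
It holds at (u, v) = (6, 0) (both sides equal 216), but fails at (u, v) = (5, 4) (LHS = 729, RHS = 189).

Answer: Sometimes true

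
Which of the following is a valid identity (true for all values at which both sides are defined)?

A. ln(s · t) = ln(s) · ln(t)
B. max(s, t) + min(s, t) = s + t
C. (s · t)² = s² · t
B

A: fails at (5, 8) — LHS = ln(40) ≈ 3.689, RHS = ln(5)·ln(8) ≈ 3.347.
B: holds — e.g. at (3, 7), both sides equal 10.
C: fails at (4, 4) — LHS = 256, RHS = 64.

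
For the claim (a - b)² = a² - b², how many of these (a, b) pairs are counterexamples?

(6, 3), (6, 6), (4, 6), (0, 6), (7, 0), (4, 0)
Testing each pair:
(6, 3): LHS = 9, RHS = 27 → counterexample
(6, 6): LHS = 0, RHS = 0 → satisfies claim
(4, 6): LHS = 4, RHS = -20 → counterexample
(0, 6): LHS = 36, RHS = -36 → counterexample
(7, 0): LHS = 49, RHS = 49 → satisfies claim
(4, 0): LHS = 16, RHS = 16 → satisfies claim

That makes 3 counterexamples.

Answer: 3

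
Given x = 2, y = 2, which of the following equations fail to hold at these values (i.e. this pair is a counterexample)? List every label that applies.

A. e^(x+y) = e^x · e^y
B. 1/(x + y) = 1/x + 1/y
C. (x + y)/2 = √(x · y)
Evaluating each claim at the given values:
A. LHS = e^4 ≈ 54.6, RHS = e^4 ≈ 54.6 → holds here (LHS = RHS)
B. LHS = 1/4, RHS = 1 → fails here (LHS ≠ RHS)
C. LHS = 2, RHS = 2 → holds here (LHS = RHS)

Answer: B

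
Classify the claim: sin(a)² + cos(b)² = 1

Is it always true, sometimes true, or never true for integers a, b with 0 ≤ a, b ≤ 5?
It holds at (a, b) = (5, 5) (both sides equal 1), but fails at (a, b) = (5, 1) (LHS = cos(1)² + sin(5)² ≈ 1.211, RHS = 1).

Answer: Sometimes true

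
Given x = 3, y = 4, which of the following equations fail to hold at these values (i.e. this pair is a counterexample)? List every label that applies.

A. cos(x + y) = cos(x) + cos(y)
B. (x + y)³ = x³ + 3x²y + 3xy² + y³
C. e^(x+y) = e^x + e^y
A, C

Evaluating each claim at the given values:
A. LHS = cos(7) ≈ 0.7539, RHS = cos(3) + cos(4) ≈ -1.644 → fails here (LHS ≠ RHS)
B. LHS = 343, RHS = 343 → holds here (LHS = RHS)
C. LHS = e^7 ≈ 1097, RHS = e^3 + e^4 ≈ 74.68 → fails here (LHS ≠ RHS)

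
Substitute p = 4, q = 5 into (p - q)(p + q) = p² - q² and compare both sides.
LHS = (4 - 5)(4 + 5) = -9
RHS = 4² - 5² = -9

LHS = RHS: the two sides agree.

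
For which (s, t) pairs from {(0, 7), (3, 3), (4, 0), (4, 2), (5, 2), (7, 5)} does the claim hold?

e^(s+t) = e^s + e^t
None

Testing each pair:
(0, 7): LHS = e^7 ≈ 1097, RHS = 1 + e^7 ≈ 1098 → fails
(3, 3): LHS = e^6 ≈ 403.4, RHS = 2·e^3 ≈ 40.17 → fails
(4, 0): LHS = e^4 ≈ 54.6, RHS = 1 + e^4 ≈ 55.6 → fails
(4, 2): LHS = e^6 ≈ 403.4, RHS = e^2 + e^4 ≈ 61.99 → fails
(5, 2): LHS = e^7 ≈ 1097, RHS = e^2 + e^5 ≈ 155.8 → fails
(7, 5): LHS = e^12 ≈ 162754.8, RHS = e^5 + e^7 ≈ 1245 → fails

No pair satisfies the claim.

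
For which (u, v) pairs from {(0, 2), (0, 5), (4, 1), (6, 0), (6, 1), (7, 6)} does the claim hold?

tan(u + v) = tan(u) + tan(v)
(0, 2), (0, 5), (6, 0)

Testing each pair:
(0, 2): LHS = tan(2) ≈ -2.185, RHS = tan(2) ≈ -2.185 → holds
(0, 5): LHS = tan(5) ≈ -3.381, RHS = tan(5) ≈ -3.381 → holds
(4, 1): LHS = tan(5) ≈ -3.381, RHS = tan(4) + tan(1) ≈ 2.715 → fails
(6, 0): LHS = tan(6) ≈ -0.291, RHS = tan(6) ≈ -0.291 → holds
(6, 1): LHS = tan(7) ≈ 0.8714, RHS = tan(6) + tan(1) ≈ 1.266 → fails
(7, 6): LHS = tan(13) ≈ 0.463, RHS = tan(6) + tan(7) ≈ 0.5804 → fails

3 of 6 pairs satisfy the claim.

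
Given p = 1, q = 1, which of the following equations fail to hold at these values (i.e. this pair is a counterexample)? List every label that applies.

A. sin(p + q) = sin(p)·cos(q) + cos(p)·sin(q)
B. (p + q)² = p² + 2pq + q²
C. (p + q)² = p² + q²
Evaluating each claim at the given values:
A. LHS = sin(2) ≈ 0.9093, RHS = 2·sin(1)·cos(1) ≈ 0.9093 → holds here (LHS = RHS)
B. LHS = 4, RHS = 4 → holds here (LHS = RHS)
C. LHS = 4, RHS = 2 → fails here (LHS ≠ RHS)

Answer: C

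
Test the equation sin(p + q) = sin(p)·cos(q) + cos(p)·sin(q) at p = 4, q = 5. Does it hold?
Substituting p = 4, q = 5:

LHS = sin(4 + 5) = sin(9) ≈ 0.4121
RHS = sin(4)·cos(5) + cos(4)·sin(5) = sin(4)·cos(5) + sin(5)·cos(4) ≈ 0.4121

LHS = RHS, so the equation holds at this point.

Answer: Holds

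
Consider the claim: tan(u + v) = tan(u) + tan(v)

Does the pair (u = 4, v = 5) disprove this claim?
Yes

Substituting u = 4, v = 5:
LHS = tan(4 + 5) = tan(9) ≈ -0.4523
RHS = tan(4) + tan(5) ≈ -2.223

Since LHS ≠ RHS, this pair disproves the claim.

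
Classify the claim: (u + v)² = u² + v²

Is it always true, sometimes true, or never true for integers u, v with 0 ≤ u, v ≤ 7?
It holds at (u, v) = (3, 0) (both sides equal 9), but fails at (u, v) = (2, 5) (LHS = 49, RHS = 29).

Answer: Sometimes true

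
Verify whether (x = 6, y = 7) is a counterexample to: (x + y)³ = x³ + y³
Substituting x = 6, y = 7:
LHS = (6 + 7)³ = 2197
RHS = 6³ + 7³ = 559

Since LHS ≠ RHS, this pair disproves the claim.

Answer: Yes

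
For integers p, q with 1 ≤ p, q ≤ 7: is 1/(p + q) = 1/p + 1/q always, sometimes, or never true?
The claim fails for every pair in the range. For instance at (p, q) = (5, 1): LHS = 1/6, RHS = 6/5.

Answer: Never true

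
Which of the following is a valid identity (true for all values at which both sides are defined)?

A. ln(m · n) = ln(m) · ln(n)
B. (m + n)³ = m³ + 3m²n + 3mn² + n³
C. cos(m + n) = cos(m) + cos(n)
B

A: fails at (1, 2) — LHS = ln(2) ≈ 0.6931, RHS = 0.
B: holds — e.g. at (3, 5), both sides equal 512.
C: fails at (4, 5) — LHS = cos(9) ≈ -0.9111, RHS = cos(4) + cos(5) ≈ -0.37.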